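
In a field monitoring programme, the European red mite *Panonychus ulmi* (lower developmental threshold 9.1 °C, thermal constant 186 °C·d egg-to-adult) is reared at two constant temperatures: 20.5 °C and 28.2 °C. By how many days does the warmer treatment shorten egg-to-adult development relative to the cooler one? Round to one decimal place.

At 20.5 °C: 186 / (20.5 − 9.1) = 186 / 11.4 = 16.316 d.
At 28.2 °C: 186 / (28.2 − 9.1) = 186 / 19.1 = 9.738 d.
Difference = |16.316 − 9.738| = 6.578 ≈ 6.6 days.

6.6 days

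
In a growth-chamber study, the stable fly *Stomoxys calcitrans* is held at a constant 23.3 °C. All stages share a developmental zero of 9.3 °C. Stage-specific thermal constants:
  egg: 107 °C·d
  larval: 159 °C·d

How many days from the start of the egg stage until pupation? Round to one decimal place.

19.0 days

Daily accumulation at 23.3 °C = 23.3 − 9.3 = 14.0 DD/day.
Total K = 107 + 159 = 266 DD.
Total duration = 266 / 14.0 = 19.000 ≈ 19.0 days.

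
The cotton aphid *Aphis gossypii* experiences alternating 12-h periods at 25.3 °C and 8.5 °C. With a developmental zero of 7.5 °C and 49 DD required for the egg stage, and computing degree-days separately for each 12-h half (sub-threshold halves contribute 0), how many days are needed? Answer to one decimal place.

5.2 days

Day half: max(0, 25.3 − 7.5) × 0.5 = 17.8 × 0.5 = 8.90 DD.
Night half: max(0, 8.5 − 7.5) × 0.5 = 1.0 × 0.5 = 0.50 DD.
Per 24 h: 9.40 DD/day.
Duration = 49 / 9.40 = 5.213 ≈ 5.2 days.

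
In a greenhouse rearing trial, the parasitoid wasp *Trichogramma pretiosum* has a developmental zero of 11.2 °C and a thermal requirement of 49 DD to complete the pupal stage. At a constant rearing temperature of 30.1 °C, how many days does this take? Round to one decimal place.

2.6 days

Daily accumulation = 30.1 − 11.2 = 18.9 DD/day.
Duration = 49 / 18.9 = 2.593 ≈ 2.6 days.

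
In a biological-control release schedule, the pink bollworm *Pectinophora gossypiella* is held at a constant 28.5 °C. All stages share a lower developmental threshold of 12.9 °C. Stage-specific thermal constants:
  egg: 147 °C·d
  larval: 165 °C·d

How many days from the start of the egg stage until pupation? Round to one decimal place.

Daily accumulation at 28.5 °C = 28.5 − 12.9 = 15.6 DD/day.
Total K = 147 + 165 = 312 DD.
Total duration = 312 / 15.6 = 20.000 ≈ 20.0 days.

20.0 days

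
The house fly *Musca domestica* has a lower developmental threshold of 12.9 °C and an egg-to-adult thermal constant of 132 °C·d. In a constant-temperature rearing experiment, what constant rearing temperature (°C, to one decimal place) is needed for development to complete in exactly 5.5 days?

Required daily accumulation = 132 / 5.5 = 24.000 DD/day.
T = T_base + 24.000 = 12.9 + 24.000 = 36.900 ≈ 36.9 °C.

36.9 °C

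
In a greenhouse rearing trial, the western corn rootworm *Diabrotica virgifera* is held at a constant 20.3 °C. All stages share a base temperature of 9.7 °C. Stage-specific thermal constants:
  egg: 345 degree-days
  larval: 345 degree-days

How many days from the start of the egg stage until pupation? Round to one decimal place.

Daily accumulation at 20.3 °C = 20.3 − 9.7 = 10.6 DD/day.
Total K = 345 + 345 = 690 DD.
Total duration = 690 / 10.6 = 65.094 ≈ 65.1 days.

65.1 days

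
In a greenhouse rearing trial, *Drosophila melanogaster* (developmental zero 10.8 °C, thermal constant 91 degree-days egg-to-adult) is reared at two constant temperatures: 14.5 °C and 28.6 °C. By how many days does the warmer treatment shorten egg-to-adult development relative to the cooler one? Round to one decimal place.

At 14.5 °C: 91 / (14.5 − 10.8) = 91 / 3.7 = 24.595 d.
At 28.6 °C: 91 / (28.6 − 10.8) = 91 / 17.8 = 5.112 d.
Difference = |24.595 − 5.112| = 19.482 ≈ 19.5 days.

19.5 days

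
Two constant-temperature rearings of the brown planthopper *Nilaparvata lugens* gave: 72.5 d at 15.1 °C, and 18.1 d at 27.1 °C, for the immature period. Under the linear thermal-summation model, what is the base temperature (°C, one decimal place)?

Equal thermal constants: D₁(T₁ − T_b) = D₂(T₂ − T_b).
72.5·(15.1 − T_b) = 18.1·(27.1 − T_b)
T_b = (72.5·15.1 − 18.1·27.1) / (72.5 − 18.1) = 604.24 / 54.4 = 11.107 °C ≈ 11.1 °C.

11.1 °C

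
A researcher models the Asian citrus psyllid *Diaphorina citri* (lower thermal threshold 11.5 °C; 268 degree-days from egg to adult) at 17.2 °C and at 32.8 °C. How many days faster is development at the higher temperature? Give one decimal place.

At 17.2 °C: 268 / (17.2 − 11.5) = 268 / 5.7 = 47.018 d.
At 32.8 °C: 268 / (32.8 − 11.5) = 268 / 21.3 = 12.582 d.
Difference = |47.018 − 12.582| = 34.435 ≈ 34.4 days.

34.4 days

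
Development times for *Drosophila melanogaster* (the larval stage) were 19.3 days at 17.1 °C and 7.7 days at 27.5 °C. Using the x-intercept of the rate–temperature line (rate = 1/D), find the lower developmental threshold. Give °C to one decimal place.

10.2 °C

Under the model K = D·(T − T_b), so D₁·(T₁ − T_b) = D₂·(T₂ − T_b).
19.3·(17.1 − T_b) = 7.7·(27.5 − T_b)
T_b = (19.3·17.1 − 7.7·27.5) / (19.3 − 7.7) = 118.28 / 11.6 = 10.197 °C ≈ 10.2 °C.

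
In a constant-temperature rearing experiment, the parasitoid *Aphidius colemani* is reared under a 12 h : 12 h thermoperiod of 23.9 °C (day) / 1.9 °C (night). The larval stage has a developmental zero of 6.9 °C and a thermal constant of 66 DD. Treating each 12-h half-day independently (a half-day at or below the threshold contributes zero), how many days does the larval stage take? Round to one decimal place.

Day half: max(0, 23.9 − 6.9) × 0.5 = 17.0 × 0.5 = 8.50 DD.
Night half: max(0, 1.9 − 6.9) × 0.5 = 0.0 × 0.5 = 0.00 DD.
Per 24 h: 8.50 DD/day.
Duration = 66 / 8.50 = 7.765 ≈ 7.8 days.

7.8 days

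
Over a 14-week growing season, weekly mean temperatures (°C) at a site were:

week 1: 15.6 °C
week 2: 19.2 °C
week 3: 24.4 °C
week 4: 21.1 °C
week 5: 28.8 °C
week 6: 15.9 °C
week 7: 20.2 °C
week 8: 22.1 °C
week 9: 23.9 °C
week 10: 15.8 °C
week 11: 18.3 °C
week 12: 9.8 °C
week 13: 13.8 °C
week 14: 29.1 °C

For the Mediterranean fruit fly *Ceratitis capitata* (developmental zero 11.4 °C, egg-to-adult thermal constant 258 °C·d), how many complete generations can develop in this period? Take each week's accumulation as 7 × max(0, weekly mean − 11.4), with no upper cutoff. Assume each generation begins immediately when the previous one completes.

3 generations

Weekly DD (7 × max(0, T̄ − 11.4)): 29.4, 54.6, 91.0, 67.9, 121.8, 31.5, 61.6, 74.9, 87.5, 30.8, 48.3, 0.0, 16.8, 123.9.
Season total = 840.0 DD.
Complete generations = ⌊840.0 / 258⌋ = 3.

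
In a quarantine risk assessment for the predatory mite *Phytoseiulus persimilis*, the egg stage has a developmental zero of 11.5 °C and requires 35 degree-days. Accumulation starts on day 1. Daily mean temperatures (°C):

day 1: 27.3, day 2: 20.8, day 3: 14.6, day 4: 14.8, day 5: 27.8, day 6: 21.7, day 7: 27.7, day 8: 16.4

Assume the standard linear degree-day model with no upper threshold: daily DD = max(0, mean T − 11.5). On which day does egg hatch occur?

day 5

Daily DD above 11.5 °C: 15.8, 9.3, 3.1, 3.3, 16.3, 10.2, 16.2, 4.9.
Cumulative: 15.8, 25.1, 28.2, 31.5, 47.8, 58.0, 74.2, 79.1.
The total first reaches 35 DD on day 5.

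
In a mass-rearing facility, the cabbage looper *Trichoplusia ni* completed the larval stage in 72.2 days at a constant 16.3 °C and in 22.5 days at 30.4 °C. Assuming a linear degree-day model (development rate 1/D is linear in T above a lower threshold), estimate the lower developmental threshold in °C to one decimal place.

9.9 °C

Equal thermal constants: D₁(T₁ − T_b) = D₂(T₂ − T_b).
72.2·(16.3 − T_b) = 22.5·(30.4 − T_b)
T_b = (72.2·16.3 − 22.5·30.4) / (72.2 − 22.5) = 492.86 / 49.7 = 9.917 °C ≈ 9.9 °C.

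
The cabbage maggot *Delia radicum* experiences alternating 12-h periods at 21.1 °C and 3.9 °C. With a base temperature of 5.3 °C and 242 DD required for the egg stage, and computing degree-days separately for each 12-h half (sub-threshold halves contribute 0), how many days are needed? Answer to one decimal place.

30.6 days

Day half: max(0, 21.1 − 5.3) × 0.5 = 15.8 × 0.5 = 7.90 DD.
Night half: max(0, 3.9 − 5.3) × 0.5 = 0.0 × 0.5 = 0.00 DD.
Per 24 h: 7.90 DD/day.
Duration = 242 / 7.90 = 30.633 ≈ 30.6 days.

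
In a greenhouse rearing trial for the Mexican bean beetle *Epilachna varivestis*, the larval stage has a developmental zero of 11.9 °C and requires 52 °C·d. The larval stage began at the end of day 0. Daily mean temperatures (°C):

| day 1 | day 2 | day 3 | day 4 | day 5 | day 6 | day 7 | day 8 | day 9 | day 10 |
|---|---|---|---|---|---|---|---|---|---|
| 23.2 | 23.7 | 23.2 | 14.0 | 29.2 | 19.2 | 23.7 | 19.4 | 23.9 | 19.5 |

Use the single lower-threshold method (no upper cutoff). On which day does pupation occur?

Daily DD above 11.9 °C: 11.3, 11.8, 11.3, 2.1, 17.3, 7.3, 11.8, 7.5, 12.0, 7.6.
Cumulative: 11.3, 23.1, 34.4, 36.5, 53.8, 61.1, 72.9, 80.4, 92.4, 100.0.
The total first reaches 52 DD on day 5.

day 5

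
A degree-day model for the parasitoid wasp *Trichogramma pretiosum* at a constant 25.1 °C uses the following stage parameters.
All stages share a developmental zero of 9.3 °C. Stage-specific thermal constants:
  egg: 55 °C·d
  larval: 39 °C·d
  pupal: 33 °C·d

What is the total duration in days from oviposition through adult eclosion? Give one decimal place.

Daily accumulation at 25.1 °C = 25.1 − 9.3 = 15.8 DD/day.
Total K = 55 + 39 + 33 = 127 DD.
Total duration = 127 / 15.8 = 8.038 ≈ 8.0 days.

8.0 days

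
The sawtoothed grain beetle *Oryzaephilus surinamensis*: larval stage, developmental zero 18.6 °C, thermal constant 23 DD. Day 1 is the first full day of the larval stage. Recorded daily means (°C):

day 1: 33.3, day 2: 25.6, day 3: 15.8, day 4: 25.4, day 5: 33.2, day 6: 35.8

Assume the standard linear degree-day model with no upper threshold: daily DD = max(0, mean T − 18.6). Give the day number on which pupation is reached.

Daily DD above 18.6 °C: 14.7, 7.0, 0.0, 6.8, 14.6, 17.2.
Cumulative: 14.7, 21.7, 21.7, 28.5, 43.1, 60.3.
The total first reaches 23 DD on day 4.

day 4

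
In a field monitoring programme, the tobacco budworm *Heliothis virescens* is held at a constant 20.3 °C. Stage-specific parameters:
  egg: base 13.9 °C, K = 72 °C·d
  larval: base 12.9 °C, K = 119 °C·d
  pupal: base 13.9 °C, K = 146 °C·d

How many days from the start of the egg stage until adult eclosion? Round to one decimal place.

50.1 days

egg: 72 / (20.3 − 13.9) = 72 / 6.4 = 11.250 d.
larval: 119 / (20.3 − 12.9) = 119 / 7.4 = 16.081 d.
pupal: 146 / (20.3 − 13.9) = 146 / 6.4 = 22.812 d.
Sum = 50.144 ≈ 50.1 days.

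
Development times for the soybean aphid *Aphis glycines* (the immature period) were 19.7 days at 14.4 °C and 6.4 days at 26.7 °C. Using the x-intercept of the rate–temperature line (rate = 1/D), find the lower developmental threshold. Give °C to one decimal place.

8.5 °C

Equal thermal constants: D₁(T₁ − T_b) = D₂(T₂ − T_b).
19.7·(14.4 − T_b) = 6.4·(26.7 − T_b)
T_b = (19.7·14.4 − 6.4·26.7) / (19.7 − 6.4) = 112.80 / 13.3 = 8.481 °C ≈ 8.5 °C.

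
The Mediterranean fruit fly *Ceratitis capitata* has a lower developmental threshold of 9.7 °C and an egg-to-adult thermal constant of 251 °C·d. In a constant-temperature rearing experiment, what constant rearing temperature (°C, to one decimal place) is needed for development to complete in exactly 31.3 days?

Required daily accumulation = 251 / 31.3 = 8.019 DD/day.
T = T_base + 8.019 = 9.7 + 8.019 = 17.719 ≈ 17.7 °C.

17.7 °C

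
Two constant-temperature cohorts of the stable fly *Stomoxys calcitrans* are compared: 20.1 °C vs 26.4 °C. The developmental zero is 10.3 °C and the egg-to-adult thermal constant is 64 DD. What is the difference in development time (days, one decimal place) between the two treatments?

2.6 days

At 20.1 °C: 64 / (20.1 − 10.3) = 64 / 9.8 = 6.531 d.
At 26.4 °C: 64 / (26.4 − 10.3) = 64 / 16.1 = 3.975 d.
Difference = |6.531 − 3.975| = 2.555 ≈ 2.6 days.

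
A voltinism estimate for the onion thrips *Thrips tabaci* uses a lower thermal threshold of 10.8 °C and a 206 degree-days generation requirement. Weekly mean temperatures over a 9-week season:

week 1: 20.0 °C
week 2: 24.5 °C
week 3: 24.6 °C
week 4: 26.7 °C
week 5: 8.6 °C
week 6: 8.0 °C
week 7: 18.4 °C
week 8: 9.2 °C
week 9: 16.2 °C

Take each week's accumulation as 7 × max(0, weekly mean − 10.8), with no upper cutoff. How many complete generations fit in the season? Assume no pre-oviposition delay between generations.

2 generations

Weekly DD (7 × max(0, T̄ − 10.8)): 64.4, 95.9, 96.6, 111.3, 0.0, 0.0, 53.2, 0.0, 37.8.
Season total = 459.2 DD.
Complete generations = ⌊459.2 / 206⌋ = 2.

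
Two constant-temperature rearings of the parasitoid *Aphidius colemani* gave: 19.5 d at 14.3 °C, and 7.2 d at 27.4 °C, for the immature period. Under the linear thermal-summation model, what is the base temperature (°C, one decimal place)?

Equal thermal constants: D₁(T₁ − T_b) = D₂(T₂ − T_b).
19.5·(14.3 − T_b) = 7.2·(27.4 − T_b)
T_b = (19.5·14.3 − 7.2·27.4) / (19.5 − 7.2) = 81.57 / 12.3 = 6.632 °C ≈ 6.6 °C.

6.6 °C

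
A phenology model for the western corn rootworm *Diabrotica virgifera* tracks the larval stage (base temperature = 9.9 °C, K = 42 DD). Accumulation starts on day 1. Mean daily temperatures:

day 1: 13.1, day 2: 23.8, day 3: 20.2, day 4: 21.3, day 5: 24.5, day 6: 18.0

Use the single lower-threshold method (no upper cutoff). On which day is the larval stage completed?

day 5

Daily DD above 9.9 °C: 3.2, 13.9, 10.3, 11.4, 14.6, 8.1.
Cumulative: 3.2, 17.1, 27.4, 38.8, 53.4, 61.5.
The total first reaches 42 DD on day 5.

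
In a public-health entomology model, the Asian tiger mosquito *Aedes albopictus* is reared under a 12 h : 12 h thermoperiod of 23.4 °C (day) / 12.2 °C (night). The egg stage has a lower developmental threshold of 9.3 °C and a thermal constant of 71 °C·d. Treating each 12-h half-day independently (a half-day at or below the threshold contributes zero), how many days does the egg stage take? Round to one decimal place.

Day half: max(0, 23.4 − 9.3) × 0.5 = 14.1 × 0.5 = 7.05 DD.
Night half: max(0, 12.2 − 9.3) × 0.5 = 2.9 × 0.5 = 1.45 DD.
Per 24 h: 8.50 DD/day.
Duration = 71 / 8.50 = 8.353 ≈ 8.4 days.

8.4 days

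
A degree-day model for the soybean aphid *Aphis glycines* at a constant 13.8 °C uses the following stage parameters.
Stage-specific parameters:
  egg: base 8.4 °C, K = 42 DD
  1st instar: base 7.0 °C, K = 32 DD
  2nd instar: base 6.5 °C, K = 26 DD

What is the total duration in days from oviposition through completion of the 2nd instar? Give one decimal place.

egg: 42 / (13.8 − 8.4) = 42 / 5.4 = 7.778 d.
1st instar: 32 / (13.8 − 7.0) = 32 / 6.8 = 4.706 d.
2nd instar: 26 / (13.8 − 6.5) = 26 / 7.3 = 3.562 d.
Sum = 16.045 ≈ 16.0 days.

16.0 days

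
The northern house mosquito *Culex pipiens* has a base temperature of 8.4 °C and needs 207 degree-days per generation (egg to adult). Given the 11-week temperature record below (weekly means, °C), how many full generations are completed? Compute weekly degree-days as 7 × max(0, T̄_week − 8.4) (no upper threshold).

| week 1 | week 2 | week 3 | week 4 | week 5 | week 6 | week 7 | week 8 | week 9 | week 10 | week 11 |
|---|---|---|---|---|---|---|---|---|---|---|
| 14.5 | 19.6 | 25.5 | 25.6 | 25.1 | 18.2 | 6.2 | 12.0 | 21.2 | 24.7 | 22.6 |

Weekly DD (7 × max(0, T̄ − 8.4)): 42.7, 78.4, 119.7, 120.4, 116.9, 68.6, 0.0, 25.2, 89.6, 114.1, 99.4.
Season total = 875.0 DD.
Complete generations = ⌊875.0 / 207⌋ = 4.

4 generations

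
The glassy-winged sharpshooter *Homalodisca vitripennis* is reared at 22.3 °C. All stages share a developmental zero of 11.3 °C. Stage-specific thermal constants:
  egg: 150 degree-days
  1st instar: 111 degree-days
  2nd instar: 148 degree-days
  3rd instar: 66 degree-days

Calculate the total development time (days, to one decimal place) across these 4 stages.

Daily accumulation at 22.3 °C = 22.3 − 11.3 = 11.0 DD/day.
Total K = 150 + 111 + 148 + 66 = 475 DD.
Total duration = 475 / 11.0 = 43.182 ≈ 43.2 days.

43.2 days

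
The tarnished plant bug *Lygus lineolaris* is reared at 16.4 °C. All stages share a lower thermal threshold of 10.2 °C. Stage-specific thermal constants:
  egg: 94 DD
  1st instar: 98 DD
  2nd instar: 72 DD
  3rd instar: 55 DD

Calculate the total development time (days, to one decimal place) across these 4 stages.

Daily accumulation at 16.4 °C = 16.4 − 10.2 = 6.2 DD/day.
Total K = 94 + 98 + 72 + 55 = 319 DD.
Total duration = 319 / 6.2 = 51.452 ≈ 51.5 days.

51.5 days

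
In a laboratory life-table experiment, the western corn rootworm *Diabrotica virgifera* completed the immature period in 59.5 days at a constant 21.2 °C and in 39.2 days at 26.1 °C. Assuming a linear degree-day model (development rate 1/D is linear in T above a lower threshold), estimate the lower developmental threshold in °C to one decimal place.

Under the model K = D·(T − T_b), so D₁·(T₁ − T_b) = D₂·(T₂ − T_b).
59.5·(21.2 − T_b) = 39.2·(26.1 − T_b)
T_b = (59.5·21.2 − 39.2·26.1) / (59.5 − 39.2) = 238.28 / 20.3 = 11.738 °C ≈ 11.7 °C.

11.7 °C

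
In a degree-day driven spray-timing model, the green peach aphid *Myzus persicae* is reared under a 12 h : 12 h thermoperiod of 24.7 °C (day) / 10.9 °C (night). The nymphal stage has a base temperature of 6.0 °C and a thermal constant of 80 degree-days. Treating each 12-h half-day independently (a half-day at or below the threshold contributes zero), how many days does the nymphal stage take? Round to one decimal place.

6.8 days

Day half: max(0, 24.7 − 6.0) × 0.5 = 18.7 × 0.5 = 9.35 DD.
Night half: max(0, 10.9 − 6.0) × 0.5 = 4.9 × 0.5 = 2.45 DD.
Per 24 h: 11.80 DD/day.
Duration = 80 / 11.80 = 6.780 ≈ 6.8 days.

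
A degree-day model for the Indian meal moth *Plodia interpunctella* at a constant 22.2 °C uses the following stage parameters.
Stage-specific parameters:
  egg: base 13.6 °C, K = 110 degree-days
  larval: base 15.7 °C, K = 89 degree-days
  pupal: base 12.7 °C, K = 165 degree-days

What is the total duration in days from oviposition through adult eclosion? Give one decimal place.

egg: 110 / (22.2 − 13.6) = 110 / 8.6 = 12.791 d.
larval: 89 / (22.2 − 15.7) = 89 / 6.5 = 13.692 d.
pupal: 165 / (22.2 − 12.7) = 165 / 9.5 = 17.368 d.
Sum = 43.851 ≈ 43.9 days.

43.9 days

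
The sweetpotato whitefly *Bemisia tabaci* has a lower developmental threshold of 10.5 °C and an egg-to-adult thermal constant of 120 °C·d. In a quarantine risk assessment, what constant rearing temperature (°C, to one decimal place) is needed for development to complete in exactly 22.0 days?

Required daily accumulation = 120 / 22.0 = 5.455 DD/day.
T = T_base + 5.455 = 10.5 + 5.455 = 15.955 ≈ 16.0 °C.

16.0 °C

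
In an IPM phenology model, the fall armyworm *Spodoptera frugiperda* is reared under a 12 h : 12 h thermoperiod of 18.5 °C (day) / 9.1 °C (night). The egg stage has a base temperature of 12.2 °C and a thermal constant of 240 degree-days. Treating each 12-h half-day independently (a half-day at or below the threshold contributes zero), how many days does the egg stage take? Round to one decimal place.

76.2 days

Day half: max(0, 18.5 − 12.2) × 0.5 = 6.3 × 0.5 = 3.15 DD.
Night half: max(0, 9.1 − 12.2) × 0.5 = 0.0 × 0.5 = 0.00 DD.
Per 24 h: 3.15 DD/day.
Duration = 240 / 3.15 = 76.190 ≈ 76.2 days.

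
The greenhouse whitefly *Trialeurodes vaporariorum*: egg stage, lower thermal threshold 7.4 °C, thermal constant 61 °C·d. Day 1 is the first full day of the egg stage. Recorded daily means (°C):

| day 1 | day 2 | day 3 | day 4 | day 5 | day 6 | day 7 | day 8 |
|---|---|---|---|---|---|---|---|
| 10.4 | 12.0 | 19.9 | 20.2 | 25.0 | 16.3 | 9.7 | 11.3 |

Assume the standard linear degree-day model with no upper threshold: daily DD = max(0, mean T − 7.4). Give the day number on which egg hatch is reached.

day 7

Daily DD above 7.4 °C: 3.0, 4.6, 12.5, 12.8, 17.6, 8.9, 2.3, 3.9.
Cumulative: 3.0, 7.6, 20.1, 32.9, 50.5, 59.4, 61.7, 65.6.
The total first reaches 61 DD on day 7.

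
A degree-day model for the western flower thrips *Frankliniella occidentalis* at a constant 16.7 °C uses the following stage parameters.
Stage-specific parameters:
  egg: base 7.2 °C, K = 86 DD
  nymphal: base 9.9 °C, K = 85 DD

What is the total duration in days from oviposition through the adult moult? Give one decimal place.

egg: 86 / (16.7 − 7.2) = 86 / 9.5 = 9.053 d.
nymphal: 85 / (16.7 − 9.9) = 85 / 6.8 = 12.500 d.
Sum = 21.553 ≈ 21.6 days.

21.6 days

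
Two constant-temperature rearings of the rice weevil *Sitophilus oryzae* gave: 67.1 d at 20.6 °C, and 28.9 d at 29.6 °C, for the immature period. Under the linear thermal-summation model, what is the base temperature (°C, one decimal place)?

13.8 °C

Under the model K = D·(T − T_b), so D₁·(T₁ − T_b) = D₂·(T₂ − T_b).
67.1·(20.6 − T_b) = 28.9·(29.6 − T_b)
T_b = (67.1·20.6 − 28.9·29.6) / (67.1 − 28.9) = 526.82 / 38.2 = 13.791 °C ≈ 13.8 °C.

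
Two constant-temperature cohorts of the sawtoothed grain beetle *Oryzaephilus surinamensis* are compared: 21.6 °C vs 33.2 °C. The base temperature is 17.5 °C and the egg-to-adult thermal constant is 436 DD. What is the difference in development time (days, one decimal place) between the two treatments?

78.6 days

At 21.6 °C: 436 / (21.6 − 17.5) = 436 / 4.1 = 106.341 d.
At 33.2 °C: 436 / (33.2 − 17.5) = 436 / 15.7 = 27.771 d.
Difference = |106.341 − 27.771| = 78.571 ≈ 78.6 days.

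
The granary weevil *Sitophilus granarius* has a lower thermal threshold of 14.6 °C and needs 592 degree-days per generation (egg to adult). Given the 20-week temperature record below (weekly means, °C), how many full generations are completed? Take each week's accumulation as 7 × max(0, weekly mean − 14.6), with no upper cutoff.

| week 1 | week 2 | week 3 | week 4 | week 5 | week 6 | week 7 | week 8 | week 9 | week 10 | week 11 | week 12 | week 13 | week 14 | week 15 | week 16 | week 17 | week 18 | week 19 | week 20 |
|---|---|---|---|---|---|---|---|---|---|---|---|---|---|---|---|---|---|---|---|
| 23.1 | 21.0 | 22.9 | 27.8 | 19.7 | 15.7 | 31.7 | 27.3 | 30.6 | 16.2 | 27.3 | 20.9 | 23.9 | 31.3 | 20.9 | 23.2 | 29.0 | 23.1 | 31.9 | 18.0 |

Weekly DD (7 × max(0, T̄ − 14.6)): 59.5, 44.8, 58.1, 92.4, 35.7, 7.7, 119.7, 88.9, 112.0, 11.2, 88.9, 44.1, 65.1, 116.9, 44.1, 60.2, 100.8, 59.5, 121.1, 23.8.
Season total = 1354.5 DD.
Complete generations = ⌊1354.5 / 592⌋ = 2.

2 generations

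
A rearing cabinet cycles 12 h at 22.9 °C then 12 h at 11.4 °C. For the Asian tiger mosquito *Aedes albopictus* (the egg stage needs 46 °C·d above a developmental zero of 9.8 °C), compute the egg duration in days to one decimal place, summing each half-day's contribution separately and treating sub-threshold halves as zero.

Day half: max(0, 22.9 − 9.8) × 0.5 = 13.1 × 0.5 = 6.55 DD.
Night half: max(0, 11.4 − 9.8) × 0.5 = 1.6 × 0.5 = 0.80 DD.
Per 24 h: 7.35 DD/day.
Duration = 46 / 7.35 = 6.259 ≈ 6.3 days.

6.3 days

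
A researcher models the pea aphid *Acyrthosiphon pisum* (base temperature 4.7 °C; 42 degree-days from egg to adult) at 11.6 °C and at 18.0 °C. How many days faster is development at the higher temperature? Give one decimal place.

2.9 days

At 11.6 °C: 42 / (11.6 − 4.7) = 42 / 6.9 = 6.087 d.
At 18.0 °C: 42 / (18.0 − 4.7) = 42 / 13.3 = 3.158 d.
Difference = |6.087 − 3.158| = 2.929 ≈ 2.9 days.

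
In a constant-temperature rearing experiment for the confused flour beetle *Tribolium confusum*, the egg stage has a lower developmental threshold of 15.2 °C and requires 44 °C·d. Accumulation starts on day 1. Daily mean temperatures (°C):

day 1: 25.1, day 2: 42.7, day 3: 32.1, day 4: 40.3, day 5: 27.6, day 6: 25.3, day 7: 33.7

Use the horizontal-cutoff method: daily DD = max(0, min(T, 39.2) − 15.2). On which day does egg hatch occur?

day 3

Daily DD above 15.2 °C (capped at 24.0): 9.9, 24.0, 16.9, 24.0, 12.4, 10.1, 18.5.
Cumulative: 9.9, 33.9, 50.8, 74.8, 87.2, 97.3, 115.8.
The total first reaches 44 DD on day 3.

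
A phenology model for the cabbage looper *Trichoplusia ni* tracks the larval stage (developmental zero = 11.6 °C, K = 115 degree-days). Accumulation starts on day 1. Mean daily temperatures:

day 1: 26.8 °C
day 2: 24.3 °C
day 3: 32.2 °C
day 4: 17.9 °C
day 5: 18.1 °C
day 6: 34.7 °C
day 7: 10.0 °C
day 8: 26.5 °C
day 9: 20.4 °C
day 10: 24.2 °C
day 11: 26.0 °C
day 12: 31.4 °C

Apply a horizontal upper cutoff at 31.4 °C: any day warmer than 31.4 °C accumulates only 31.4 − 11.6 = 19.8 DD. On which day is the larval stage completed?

day 10

Daily DD above 11.6 °C (capped at 19.8): 15.2, 12.7, 19.8, 6.3, 6.5, 19.8, 0.0, 14.9, 8.8, 12.6, 14.4, 19.8.
Cumulative: 15.2, 27.9, 47.7, 54.0, 60.5, 80.3, 80.3, 95.2, 104.0, 116.6, 131.0, 150.8.
The total first reaches 115 DD on day 10.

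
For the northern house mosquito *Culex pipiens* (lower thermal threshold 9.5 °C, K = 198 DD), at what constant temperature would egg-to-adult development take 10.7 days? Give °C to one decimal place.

28.0 °C

Required daily accumulation = 198 / 10.7 = 18.505 DD/day.
T = T_base + 18.505 = 9.5 + 18.505 = 28.005 ≈ 28.0 °C.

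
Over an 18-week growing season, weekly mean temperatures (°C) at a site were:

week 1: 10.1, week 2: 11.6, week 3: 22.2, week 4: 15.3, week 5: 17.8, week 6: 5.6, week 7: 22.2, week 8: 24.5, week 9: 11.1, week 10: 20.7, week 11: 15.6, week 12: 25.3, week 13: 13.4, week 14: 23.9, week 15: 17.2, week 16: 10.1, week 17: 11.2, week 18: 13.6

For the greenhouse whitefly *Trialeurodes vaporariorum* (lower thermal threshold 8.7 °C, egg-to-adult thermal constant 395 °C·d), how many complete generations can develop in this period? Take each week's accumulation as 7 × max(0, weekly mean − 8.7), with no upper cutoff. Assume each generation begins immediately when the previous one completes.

Weekly DD (7 × max(0, T̄ − 8.7)): 9.8, 20.3, 94.5, 46.2, 63.7, 0.0, 94.5, 110.6, 16.8, 84.0, 48.3, 116.2, 32.9, 106.4, 59.5, 9.8, 17.5, 34.3.
Season total = 965.3 DD.
Complete generations = ⌊965.3 / 395⌋ = 2.

2 generations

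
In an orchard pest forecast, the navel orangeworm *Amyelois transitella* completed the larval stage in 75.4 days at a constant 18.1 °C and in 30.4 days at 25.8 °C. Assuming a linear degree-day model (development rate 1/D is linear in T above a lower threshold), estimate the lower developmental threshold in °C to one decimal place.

Under the model K = D·(T − T_b), so D₁·(T₁ − T_b) = D₂·(T₂ − T_b).
75.4·(18.1 − T_b) = 30.4·(25.8 − T_b)
T_b = (75.4·18.1 − 30.4·25.8) / (75.4 − 30.4) = 580.42 / 45.0 = 12.898 °C ≈ 12.9 °C.

12.9 °C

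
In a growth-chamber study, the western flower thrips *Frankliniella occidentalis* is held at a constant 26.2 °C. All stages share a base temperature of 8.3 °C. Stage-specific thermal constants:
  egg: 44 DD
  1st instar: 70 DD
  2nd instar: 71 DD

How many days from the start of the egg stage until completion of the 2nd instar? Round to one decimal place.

Daily accumulation at 26.2 °C = 26.2 − 8.3 = 17.9 DD/day.
Total K = 44 + 70 + 71 = 185 DD.
Total duration = 185 / 17.9 = 10.335 ≈ 10.3 days.

10.3 days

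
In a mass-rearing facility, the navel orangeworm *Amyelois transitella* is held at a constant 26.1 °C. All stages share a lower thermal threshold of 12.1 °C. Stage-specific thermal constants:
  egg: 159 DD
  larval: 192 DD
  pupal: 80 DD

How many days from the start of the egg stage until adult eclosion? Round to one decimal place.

30.8 days

Daily accumulation at 26.1 °C = 26.1 − 12.1 = 14.0 DD/day.
Total K = 159 + 192 + 80 = 431 DD.
Total duration = 431 / 14.0 = 30.786 ≈ 30.8 days.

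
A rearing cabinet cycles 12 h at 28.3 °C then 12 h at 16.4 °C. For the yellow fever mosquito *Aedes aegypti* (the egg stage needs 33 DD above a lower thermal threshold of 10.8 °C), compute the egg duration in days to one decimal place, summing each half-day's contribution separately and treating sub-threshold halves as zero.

Day half: max(0, 28.3 − 10.8) × 0.5 = 17.5 × 0.5 = 8.75 DD.
Night half: max(0, 16.4 − 10.8) × 0.5 = 5.6 × 0.5 = 2.80 DD.
Per 24 h: 11.55 DD/day.
Duration = 33 / 11.55 = 2.857 ≈ 2.9 days.

2.9 days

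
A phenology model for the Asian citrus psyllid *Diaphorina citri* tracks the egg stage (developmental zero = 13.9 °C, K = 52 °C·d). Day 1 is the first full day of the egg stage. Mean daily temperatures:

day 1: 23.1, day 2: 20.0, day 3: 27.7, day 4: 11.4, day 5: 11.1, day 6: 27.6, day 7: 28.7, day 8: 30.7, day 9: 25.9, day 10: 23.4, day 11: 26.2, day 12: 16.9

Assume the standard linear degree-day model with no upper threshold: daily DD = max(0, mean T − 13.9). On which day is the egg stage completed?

Daily DD above 13.9 °C: 9.2, 6.1, 13.8, 0.0, 0.0, 13.7, 14.8, 16.8, 12.0, 9.5, 12.3, 3.0.
Cumulative: 9.2, 15.3, 29.1, 29.1, 29.1, 42.8, 57.6, 74.4, 86.4, 95.9, 108.2, 111.2.
The total first reaches 52 DD on day 7.

day 7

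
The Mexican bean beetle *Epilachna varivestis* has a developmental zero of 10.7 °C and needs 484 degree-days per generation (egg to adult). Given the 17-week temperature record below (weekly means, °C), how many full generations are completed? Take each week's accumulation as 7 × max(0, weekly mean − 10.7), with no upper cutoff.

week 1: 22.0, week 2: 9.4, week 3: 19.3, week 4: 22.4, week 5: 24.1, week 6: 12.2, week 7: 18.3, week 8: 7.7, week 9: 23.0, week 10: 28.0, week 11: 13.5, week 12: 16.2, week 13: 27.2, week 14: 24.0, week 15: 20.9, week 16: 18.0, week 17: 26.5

2 generations

Weekly DD (7 × max(0, T̄ − 10.7)): 79.1, 0.0, 60.2, 81.9, 93.8, 10.5, 53.2, 0.0, 86.1, 121.1, 19.6, 38.5, 115.5, 93.1, 71.4, 51.1, 110.6.
Season total = 1085.7 DD.
Complete generations = ⌊1085.7 / 484⌋ = 2.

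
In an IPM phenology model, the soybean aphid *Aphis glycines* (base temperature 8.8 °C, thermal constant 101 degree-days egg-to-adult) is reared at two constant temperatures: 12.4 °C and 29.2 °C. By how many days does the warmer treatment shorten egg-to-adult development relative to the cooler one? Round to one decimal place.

23.1 days

At 12.4 °C: 101 / (12.4 − 8.8) = 101 / 3.6 = 28.056 d.
At 29.2 °C: 101 / (29.2 − 8.8) = 101 / 20.4 = 4.951 d.
Difference = |28.056 − 4.951| = 23.105 ≈ 23.1 days.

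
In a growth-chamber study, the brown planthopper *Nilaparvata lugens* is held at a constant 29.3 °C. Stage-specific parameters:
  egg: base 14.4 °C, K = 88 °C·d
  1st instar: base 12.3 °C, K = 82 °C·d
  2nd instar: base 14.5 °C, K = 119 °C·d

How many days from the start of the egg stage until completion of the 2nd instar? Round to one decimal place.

18.8 days

egg: 88 / (29.3 − 14.4) = 88 / 14.9 = 5.906 d.
1st instar: 82 / (29.3 − 12.3) = 82 / 17.0 = 4.824 d.
2nd instar: 119 / (29.3 − 14.5) = 119 / 14.8 = 8.041 d.
Sum = 18.770 ≈ 18.8 days.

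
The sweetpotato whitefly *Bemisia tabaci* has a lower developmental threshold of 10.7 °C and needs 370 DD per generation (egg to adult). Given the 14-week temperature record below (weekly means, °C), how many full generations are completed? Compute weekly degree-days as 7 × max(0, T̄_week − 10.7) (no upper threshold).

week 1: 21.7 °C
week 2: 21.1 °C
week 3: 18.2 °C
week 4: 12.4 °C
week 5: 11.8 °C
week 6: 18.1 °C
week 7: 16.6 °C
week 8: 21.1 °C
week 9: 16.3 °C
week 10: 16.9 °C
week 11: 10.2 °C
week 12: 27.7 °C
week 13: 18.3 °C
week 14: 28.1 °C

Weekly DD (7 × max(0, T̄ − 10.7)): 77.0, 72.8, 52.5, 11.9, 7.7, 51.8, 41.3, 72.8, 39.2, 43.4, 0.0, 119.0, 53.2, 121.8.
Season total = 764.4 DD.
Complete generations = ⌊764.4 / 370⌋ = 2.

2 generations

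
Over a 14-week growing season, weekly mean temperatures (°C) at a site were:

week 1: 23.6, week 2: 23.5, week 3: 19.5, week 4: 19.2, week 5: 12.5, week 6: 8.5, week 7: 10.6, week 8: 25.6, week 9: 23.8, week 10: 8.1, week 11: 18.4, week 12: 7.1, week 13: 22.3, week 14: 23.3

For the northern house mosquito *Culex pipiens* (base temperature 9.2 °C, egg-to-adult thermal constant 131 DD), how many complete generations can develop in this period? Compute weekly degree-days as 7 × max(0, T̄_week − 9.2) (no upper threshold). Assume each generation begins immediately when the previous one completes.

Weekly DD (7 × max(0, T̄ − 9.2)): 100.8, 100.1, 72.1, 70.0, 23.1, 0.0, 9.8, 114.8, 102.2, 0.0, 64.4, 0.0, 91.7, 98.7.
Season total = 847.7 DD.
Complete generations = ⌊847.7 / 131⌋ = 6.

6 generations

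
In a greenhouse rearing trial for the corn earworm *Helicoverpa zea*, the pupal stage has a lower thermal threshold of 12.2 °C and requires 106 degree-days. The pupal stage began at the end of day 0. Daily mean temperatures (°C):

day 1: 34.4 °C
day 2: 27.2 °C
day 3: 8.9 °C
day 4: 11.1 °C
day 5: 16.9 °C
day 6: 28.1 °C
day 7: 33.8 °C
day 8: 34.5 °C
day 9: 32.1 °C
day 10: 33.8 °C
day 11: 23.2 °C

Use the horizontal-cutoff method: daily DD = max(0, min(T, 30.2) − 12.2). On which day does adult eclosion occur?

day 9

Daily DD above 12.2 °C (capped at 18.0): 18.0, 15.0, 0.0, 0.0, 4.7, 15.9, 18.0, 18.0, 18.0, 18.0, 11.0.
Cumulative: 18.0, 33.0, 33.0, 33.0, 37.7, 53.6, 71.6, 89.6, 107.6, 125.6, 136.6.
The total first reaches 106 DD on day 9.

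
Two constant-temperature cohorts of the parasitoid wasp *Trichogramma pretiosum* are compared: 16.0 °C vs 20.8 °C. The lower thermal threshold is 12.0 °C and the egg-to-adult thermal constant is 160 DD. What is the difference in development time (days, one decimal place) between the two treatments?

At 16.0 °C: 160 / (16.0 − 12.0) = 160 / 4.0 = 40.000 d.
At 20.8 °C: 160 / (20.8 − 12.0) = 160 / 8.8 = 18.182 d.
Difference = |40.000 − 18.182| = 21.818 ≈ 21.8 days.

21.8 days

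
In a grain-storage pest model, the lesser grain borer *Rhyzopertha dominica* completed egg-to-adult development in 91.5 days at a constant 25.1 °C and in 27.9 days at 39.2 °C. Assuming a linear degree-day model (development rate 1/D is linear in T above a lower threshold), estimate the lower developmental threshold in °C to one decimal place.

18.9 °C

Equal thermal constants: D₁(T₁ − T_b) = D₂(T₂ − T_b).
91.5·(25.1 − T_b) = 27.9·(39.2 − T_b)
T_b = (91.5·25.1 − 27.9·39.2) / (91.5 − 27.9) = 1202.97 / 63.6 = 18.915 °C ≈ 18.9 °C.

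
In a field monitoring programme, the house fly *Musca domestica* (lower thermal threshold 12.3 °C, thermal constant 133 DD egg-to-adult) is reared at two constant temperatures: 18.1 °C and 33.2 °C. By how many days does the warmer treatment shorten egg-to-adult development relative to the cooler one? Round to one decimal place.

At 18.1 °C: 133 / (18.1 − 12.3) = 133 / 5.8 = 22.931 d.
At 33.2 °C: 133 / (33.2 − 12.3) = 133 / 20.9 = 6.364 d.
Difference = |22.931 − 6.364| = 16.567 ≈ 16.6 days.

16.6 days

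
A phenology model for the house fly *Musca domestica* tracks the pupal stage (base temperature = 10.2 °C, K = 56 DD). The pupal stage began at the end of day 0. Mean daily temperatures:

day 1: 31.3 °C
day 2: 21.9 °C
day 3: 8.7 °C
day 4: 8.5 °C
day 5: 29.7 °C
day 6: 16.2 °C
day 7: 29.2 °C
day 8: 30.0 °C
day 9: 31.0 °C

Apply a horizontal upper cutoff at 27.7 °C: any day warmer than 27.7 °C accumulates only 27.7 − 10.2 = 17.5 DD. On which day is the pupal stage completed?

Daily DD above 10.2 °C (capped at 17.5): 17.5, 11.7, 0.0, 0.0, 17.5, 6.0, 17.5, 17.5, 17.5.
Cumulative: 17.5, 29.2, 29.2, 29.2, 46.7, 52.7, 70.2, 87.7, 105.2.
The total first reaches 56 DD on day 7.

day 7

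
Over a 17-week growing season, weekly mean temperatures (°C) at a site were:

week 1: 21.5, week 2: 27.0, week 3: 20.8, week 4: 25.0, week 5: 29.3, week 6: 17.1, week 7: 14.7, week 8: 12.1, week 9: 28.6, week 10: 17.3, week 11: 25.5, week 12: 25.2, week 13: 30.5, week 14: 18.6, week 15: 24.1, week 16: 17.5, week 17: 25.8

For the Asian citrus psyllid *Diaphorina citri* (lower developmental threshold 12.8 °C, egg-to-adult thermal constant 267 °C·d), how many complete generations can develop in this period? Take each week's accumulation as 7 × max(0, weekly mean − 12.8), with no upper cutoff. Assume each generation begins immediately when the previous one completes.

Weekly DD (7 × max(0, T̄ − 12.8)): 60.9, 99.4, 56.0, 85.4, 115.5, 30.1, 13.3, 0.0, 110.6, 31.5, 88.9, 86.8, 123.9, 40.6, 79.1, 32.9, 91.0.
Season total = 1145.9 DD.
Complete generations = ⌊1145.9 / 267⌋ = 4.

4 generations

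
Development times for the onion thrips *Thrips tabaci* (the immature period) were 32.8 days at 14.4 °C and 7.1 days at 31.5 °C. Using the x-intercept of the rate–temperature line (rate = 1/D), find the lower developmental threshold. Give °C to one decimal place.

Equal thermal constants: D₁(T₁ − T_b) = D₂(T₂ − T_b).
32.8·(14.4 − T_b) = 7.1·(31.5 − T_b)
T_b = (32.8·14.4 − 7.1·31.5) / (32.8 − 7.1) = 248.67 / 25.7 = 9.676 °C ≈ 9.7 °C.

9.7 °C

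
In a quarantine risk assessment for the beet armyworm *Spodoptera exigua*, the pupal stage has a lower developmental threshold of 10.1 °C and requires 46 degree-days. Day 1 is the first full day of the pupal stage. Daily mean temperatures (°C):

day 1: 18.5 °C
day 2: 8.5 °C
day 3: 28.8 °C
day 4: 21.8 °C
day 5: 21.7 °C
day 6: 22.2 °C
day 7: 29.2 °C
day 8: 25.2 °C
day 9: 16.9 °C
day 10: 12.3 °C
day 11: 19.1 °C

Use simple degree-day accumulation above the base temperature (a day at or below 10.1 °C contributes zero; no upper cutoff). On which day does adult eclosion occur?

Daily DD above 10.1 °C: 8.4, 0.0, 18.7, 11.7, 11.6, 12.1, 19.1, 15.1, 6.8, 2.2, 9.0.
Cumulative: 8.4, 8.4, 27.1, 38.8, 50.4, 62.5, 81.6, 96.7, 103.5, 105.7, 114.7.
The total first reaches 46 DD on day 5.

day 5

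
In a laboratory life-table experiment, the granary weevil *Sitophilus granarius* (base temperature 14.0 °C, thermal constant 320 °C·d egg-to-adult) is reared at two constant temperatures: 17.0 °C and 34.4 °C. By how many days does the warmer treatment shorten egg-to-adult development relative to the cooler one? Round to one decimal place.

At 17.0 °C: 320 / (17.0 − 14.0) = 320 / 3.0 = 106.667 d.
At 34.4 °C: 320 / (34.4 − 14.0) = 320 / 20.4 = 15.686 d.
Difference = |106.667 − 15.686| = 90.980 ≈ 91.0 days.

91.0 days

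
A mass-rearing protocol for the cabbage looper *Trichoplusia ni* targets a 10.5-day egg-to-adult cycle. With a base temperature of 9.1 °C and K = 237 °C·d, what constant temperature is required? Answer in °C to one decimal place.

31.7 °C

Required daily accumulation = 237 / 10.5 = 22.571 DD/day.
T = T_base + 22.571 = 9.1 + 22.571 = 31.671 ≈ 31.7 °C.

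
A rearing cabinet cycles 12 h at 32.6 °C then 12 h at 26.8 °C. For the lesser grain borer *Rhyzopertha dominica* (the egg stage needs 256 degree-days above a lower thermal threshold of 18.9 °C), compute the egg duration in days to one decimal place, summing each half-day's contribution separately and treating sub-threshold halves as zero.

Day half: max(0, 32.6 − 18.9) × 0.5 = 13.7 × 0.5 = 6.85 DD.
Night half: max(0, 26.8 − 18.9) × 0.5 = 7.9 × 0.5 = 3.95 DD.
Per 24 h: 10.80 DD/day.
Duration = 256 / 10.80 = 23.704 ≈ 23.7 days.

23.7 days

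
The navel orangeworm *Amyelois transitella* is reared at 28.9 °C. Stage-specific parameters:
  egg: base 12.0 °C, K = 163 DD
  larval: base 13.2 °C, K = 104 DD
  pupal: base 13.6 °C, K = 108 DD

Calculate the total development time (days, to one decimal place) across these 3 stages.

egg: 163 / (28.9 − 12.0) = 163 / 16.9 = 9.645 d.
larval: 104 / (28.9 − 13.2) = 104 / 15.7 = 6.624 d.
pupal: 108 / (28.9 − 13.6) = 108 / 15.3 = 7.059 d.
Sum = 23.328 ≈ 23.3 days.

23.3 days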